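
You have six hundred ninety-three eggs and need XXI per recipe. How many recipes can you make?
Convert six hundred ninety-three (English words) → 6×100 + 93 = 693 (decimal)
Convert XXI (Roman numeral) → 10 + 10 + 1 = 21 (decimal)
Compute 693 ÷ 21 = 33
33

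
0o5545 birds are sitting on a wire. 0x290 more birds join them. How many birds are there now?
Convert 0o5545 (octal) → 5×512 + 5×64 + 4×8 + 5 = 2917 (decimal)
Convert 0x290 (hexadecimal) → 2×256 + 9×16 = 656 (decimal)
Compute 2917 + 656 = 3573
3573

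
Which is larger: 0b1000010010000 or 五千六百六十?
Convert 0b1000010010000 (binary) → 4096 + 128 + 16 = 4240 (decimal)
Convert 五千六百六十 (Chinese numeral) → 5×1000 + 6×100 + 6×10 = 5660 (decimal)
Compare 4240 vs 5660: larger = 5660
5660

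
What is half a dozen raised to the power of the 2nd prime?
Convert half a dozen (colloquial) → 6 (decimal)
Convert the 2nd prime (prime index) → 3 (decimal)
Compute 6 ^ 3 = 216
216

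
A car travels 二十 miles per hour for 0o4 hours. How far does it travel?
Convert 二十 (Chinese numeral) → 2×10 = 20 (decimal)
Convert 0o4 (octal) → 4 (decimal)
Compute 20 × 4 = 80
80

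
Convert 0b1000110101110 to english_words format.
Convert 0b1000110101110 (binary) → 4096 + 256 + 128 + 32 + 8 + 4 + 2 = 4526 (decimal)
Convert 4526 (decimal) → 4526 = 4×1000 + 5×100 + 26 → four thousand five hundred twenty-six (English words)
four thousand five hundred twenty-six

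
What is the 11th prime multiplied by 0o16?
Convert the 11th prime (prime index) → 31 (decimal)
Convert 0o16 (octal) → 1×8 + 6 = 14 (decimal)
Compute 31 × 14 = 434
434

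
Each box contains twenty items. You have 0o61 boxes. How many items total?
Convert twenty (English words) → 20 (decimal)
Convert 0o61 (octal) → 6×8 + 1 = 49 (decimal)
Compute 20 × 49 = 980
980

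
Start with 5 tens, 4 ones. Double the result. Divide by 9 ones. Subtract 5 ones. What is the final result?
Convert 5 tens, 4 ones (place-value notation) → 5×10 + 4 = 54 (decimal)
Start: 54
54 × 2 = 108
Convert 9 ones (place-value notation) → 9 (decimal)
108 ÷ 9 = 12
Convert 5 ones (place-value notation) → 5 (decimal)
12 - 5 = 7
7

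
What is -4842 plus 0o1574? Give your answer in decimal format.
Convert 0o1574 (octal) → 1×512 + 5×64 + 7×8 + 4 = 892 (decimal)
Compute -4842 + 892 = -3950
-3950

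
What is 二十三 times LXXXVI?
Convert 二十三 (Chinese numeral) → 2×10 + 3 = 23 (decimal)
Convert LXXXVI (Roman numeral) → 50 + 10 + 10 + 10 + 5 + 1 = 86 (decimal)
Compute 23 × 86 = 1978
1978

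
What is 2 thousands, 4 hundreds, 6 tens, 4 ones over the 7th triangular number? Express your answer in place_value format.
Convert 2 thousands, 4 hundreds, 6 tens, 4 ones (place-value notation) → 2×1000 + 4×100 + 6×10 + 4 = 2464 (decimal)
Convert the 7th triangular number (triangular index) → 7×8/2 = 28 (decimal)
Compute 2464 ÷ 28 = 88
Convert 88 (decimal) → 88 = 8×10 + 8 → 8 tens, 8 ones (place-value notation)
8 tens, 8 ones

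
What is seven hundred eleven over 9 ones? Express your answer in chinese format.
Convert seven hundred eleven (English words) → 7×100 + 11 = 711 (decimal)
Convert 9 ones (place-value notation) → 9 (decimal)
Compute 711 ÷ 9 = 79
Convert 79 (decimal) → 79 = 7×10 + 9 → 七十九 (Chinese numeral)
七十九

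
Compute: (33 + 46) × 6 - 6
Parentheses first: 33 + 46 = 79
Multiply: 79 × 6 = 474
Subtract: 474 - 6 = 468
468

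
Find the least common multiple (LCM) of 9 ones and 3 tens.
Convert 9 ones (place-value notation) → 9 (decimal)
Convert 3 tens (place-value notation) → 3×10 = 30 (decimal)
Compute lcm(9, 30) = 90
90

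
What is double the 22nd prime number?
The 22nd prime number = 79
Compute 79 × 2 = 158
158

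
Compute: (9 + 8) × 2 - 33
Parentheses first: 9 + 8 = 17
Multiply: 17 × 2 = 34
Subtract: 34 - 33 = 1
1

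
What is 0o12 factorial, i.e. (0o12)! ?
Convert 0o12 (octal) → 1×8 + 2 = 10 (decimal)
Compute 10! = 3628800
3628800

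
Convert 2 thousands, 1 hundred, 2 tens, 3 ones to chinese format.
Convert 2 thousands, 1 hundred, 2 tens, 3 ones (place-value notation) → 2×1000 + 1×100 + 2×10 + 3 = 2123 (decimal)
Convert 2123 (decimal) → 2123 = 2×1000 + 1×100 + 2×10 + 3 → 二千一百二十三 (Chinese numeral)
二千一百二十三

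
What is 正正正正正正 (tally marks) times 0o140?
Convert 正正正正正正 (tally marks) → 5 + 5 + 5 + 5 + 5 + 5 = 30 (decimal)
Convert 0o140 (octal) → 1×64 + 4×8 = 96 (decimal)
Compute 30 × 96 = 2880
2880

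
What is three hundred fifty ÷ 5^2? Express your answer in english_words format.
Convert three hundred fifty (English words) → 3×100 + 50 = 350 (decimal)
Convert 5^2 (power) → 25 (decimal)
Compute 350 ÷ 25 = 14
Convert 14 (decimal) → fourteen (English words)
fourteen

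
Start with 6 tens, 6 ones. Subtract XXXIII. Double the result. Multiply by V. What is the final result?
Convert 6 tens, 6 ones (place-value notation) → 6×10 + 6 = 66 (decimal)
Start: 66
Convert XXXIII (Roman numeral) → 10 + 10 + 10 + 1 + 1 + 1 = 33 (decimal)
66 - 33 = 33
33 × 2 = 66
Convert V (Roman numeral) → 5 (decimal)
66 × 5 = 330
330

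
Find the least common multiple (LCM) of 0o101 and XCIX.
Convert 0o101 (octal) → 1×64 + 1 = 65 (decimal)
Convert XCIX (Roman numeral) → 90 + 9 = 99 (decimal)
Compute lcm(65, 99) = 6435
6435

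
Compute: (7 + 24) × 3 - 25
Parentheses first: 7 + 24 = 31
Multiply: 31 × 3 = 93
Subtract: 93 - 25 = 68
68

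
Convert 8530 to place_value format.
Convert 8530 (decimal) → 8530 = 8×1000 + 5×100 + 3×10 → 8 thousands, 5 hundreds, 3 tens (place-value notation)
8 thousands, 5 hundreds, 3 tens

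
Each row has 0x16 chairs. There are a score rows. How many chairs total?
Convert 0x16 (hexadecimal) → 1×16 + 6 = 22 (decimal)
Convert a score (colloquial) → 20 (decimal)
Compute 22 × 20 = 440
440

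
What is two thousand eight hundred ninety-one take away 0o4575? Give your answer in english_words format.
Convert two thousand eight hundred ninety-one (English words) → 2×1000 + 8×100 + 91 = 2891 (decimal)
Convert 0o4575 (octal) → 4×512 + 5×64 + 7×8 + 5 = 2429 (decimal)
Compute 2891 - 2429 = 462
Convert 462 (decimal) → 462 = 4×100 + 62 → four hundred sixty-two (English words)
four hundred sixty-two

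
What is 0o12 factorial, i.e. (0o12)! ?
Convert 0o12 (octal) → 1×8 + 2 = 10 (decimal)
Compute 10! = 3628800
3628800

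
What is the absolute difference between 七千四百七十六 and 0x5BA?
Convert 七千四百七十六 (Chinese numeral) → 7×1000 + 4×100 + 7×10 + 6 = 7476 (decimal)
Convert 0x5BA (hexadecimal) → 5×256 + 11×16 + 10 = 1466 (decimal)
Compute |7476 - 1466| = 6010
6010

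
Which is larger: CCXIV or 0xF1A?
Convert CCXIV (Roman numeral) → 100 + 100 + 10 + 4 = 214 (decimal)
Convert 0xF1A (hexadecimal) → 15×256 + 1×16 + 10 = 3866 (decimal)
Compare 214 vs 3866: larger = 3866
3866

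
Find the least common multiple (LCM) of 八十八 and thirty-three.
Convert 八十八 (Chinese numeral) → 8×10 + 8 = 88 (decimal)
Convert thirty-three (English words) → 33 (decimal)
Compute lcm(88, 33) = 264
264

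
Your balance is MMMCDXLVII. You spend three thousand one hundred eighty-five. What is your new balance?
Convert MMMCDXLVII (Roman numeral) → 1000 + 1000 + 1000 + 400 + 40 + 5 + 1 + 1 = 3447 (decimal)
Convert three thousand one hundred eighty-five (English words) → 3×1000 + 1×100 + 85 = 3185 (decimal)
Compute 3447 - 3185 = 262
262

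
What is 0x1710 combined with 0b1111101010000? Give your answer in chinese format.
Convert 0x1710 (hexadecimal) → 1×4096 + 7×256 + 1×16 = 5904 (decimal)
Convert 0b1111101010000 (binary) → 4096 + 2048 + 1024 + 512 + 256 + 64 + 16 = 8016 (decimal)
Compute 5904 + 8016 = 13920
Convert 13920 (decimal) → 13920 = 1×10000 + 3×1000 + 9×100 + 2×10 → 一万三千九百二十 (Chinese numeral)
一万三千九百二十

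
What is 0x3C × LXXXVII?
Convert 0x3C (hexadecimal) → 3×16 + 12 = 60 (decimal)
Convert LXXXVII (Roman numeral) → 50 + 10 + 10 + 10 + 5 + 1 + 1 = 87 (decimal)
Compute 60 × 87 = 5220
5220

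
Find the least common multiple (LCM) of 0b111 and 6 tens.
Convert 0b111 (binary) → 4 + 2 + 1 = 7 (decimal)
Convert 6 tens (place-value notation) → 6×10 = 60 (decimal)
Compute lcm(7, 60) = 420
420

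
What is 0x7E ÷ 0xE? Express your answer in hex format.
Convert 0x7E (hexadecimal) → 7×16 + 14 = 126 (decimal)
Convert 0xE (hexadecimal) → 14 (decimal)
Compute 126 ÷ 14 = 9
Convert 9 (decimal) → 0x9 (hexadecimal)
0x9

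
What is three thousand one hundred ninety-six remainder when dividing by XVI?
Convert three thousand one hundred ninety-six (English words) → 3×1000 + 1×100 + 96 = 3196 (decimal)
Convert XVI (Roman numeral) → 10 + 5 + 1 = 16 (decimal)
Compute 3196 mod 16 = 12
12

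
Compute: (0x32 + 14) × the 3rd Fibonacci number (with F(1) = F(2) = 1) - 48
Convert 0x32 (hexadecimal) → 3×16 + 2 = 50 (decimal)
Convert the 3rd Fibonacci number (with F(1) = F(2) = 1) (Fibonacci index) → 1, 1, 2 → 2 (decimal)
Expression in decimal: (50 + 14) × 2 - 48
Parentheses first: 50 + 14 = 64
Multiply: 64 × 2 = 128
Subtract: 128 - 48 = 80
80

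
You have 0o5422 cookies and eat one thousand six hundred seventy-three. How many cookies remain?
Convert 0o5422 (octal) → 5×512 + 4×64 + 2×8 + 2 = 2834 (decimal)
Convert one thousand six hundred seventy-three (English words) → 1×1000 + 6×100 + 73 = 1673 (decimal)
Compute 2834 - 1673 = 1161
1161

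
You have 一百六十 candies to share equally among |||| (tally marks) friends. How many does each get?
Convert 一百六十 (Chinese numeral) → 1×100 + 6×10 = 160 (decimal)
Convert |||| (tally marks) → 4 (decimal)
Compute 160 ÷ 4 = 40
40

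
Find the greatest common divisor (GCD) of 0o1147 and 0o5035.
Convert 0o1147 (octal) → 1×512 + 1×64 + 4×8 + 7 = 615 (decimal)
Convert 0o5035 (octal) → 5×512 + 3×8 + 5 = 2589 (decimal)
Compute gcd(615, 2589) = 3
3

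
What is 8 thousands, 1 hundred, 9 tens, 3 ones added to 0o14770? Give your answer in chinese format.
Convert 8 thousands, 1 hundred, 9 tens, 3 ones (place-value notation) → 8×1000 + 1×100 + 9×10 + 3 = 8193 (decimal)
Convert 0o14770 (octal) → 1×4096 + 4×512 + 7×64 + 7×8 = 6648 (decimal)
Compute 8193 + 6648 = 14841
Convert 14841 (decimal) → 14841 = 1×10000 + 4×1000 + 8×100 + 4×10 + 1 → 一万四千八百四十一 (Chinese numeral)
一万四千八百四十一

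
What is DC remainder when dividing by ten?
Convert DC (Roman numeral) → 500 + 100 = 600 (decimal)
Convert ten (English words) → 10 (decimal)
Compute 600 mod 10 = 0
0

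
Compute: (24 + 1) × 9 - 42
Parentheses first: 24 + 1 = 25
Multiply: 25 × 9 = 225
Subtract: 225 - 42 = 183
183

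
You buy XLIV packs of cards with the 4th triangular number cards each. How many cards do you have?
Convert the 4th triangular number (triangular index) → 4×5/2 = 10 (decimal)
Convert XLIV (Roman numeral) → 40 + 4 = 44 (decimal)
Compute 10 × 44 = 440
440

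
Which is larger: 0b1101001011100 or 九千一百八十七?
Convert 0b1101001011100 (binary) → 4096 + 2048 + 512 + 64 + 16 + 8 + 4 = 6748 (decimal)
Convert 九千一百八十七 (Chinese numeral) → 9×1000 + 1×100 + 8×10 + 7 = 9187 (decimal)
Compare 6748 vs 9187: larger = 9187
9187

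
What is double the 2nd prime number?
The 2nd prime number = 3
Compute 3 × 2 = 6
6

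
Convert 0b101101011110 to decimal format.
Convert 0b101101011110 (binary) → 2048 + 512 + 256 + 64 + 16 + 8 + 4 + 2 = 2910 (decimal)
2910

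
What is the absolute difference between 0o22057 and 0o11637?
Convert 0o22057 (octal) → 2×4096 + 2×512 + 5×8 + 7 = 9263 (decimal)
Convert 0o11637 (octal) → 1×4096 + 1×512 + 6×64 + 3×8 + 7 = 5023 (decimal)
Compute |9263 - 5023| = 4240
4240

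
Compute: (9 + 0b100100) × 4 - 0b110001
Convert 0b100100 (binary) → 32 + 4 = 36 (decimal)
Convert 0b110001 (binary) → 32 + 16 + 1 = 49 (decimal)
Expression in decimal: (9 + 36) × 4 - 49
Parentheses first: 9 + 36 = 45
Multiply: 45 × 4 = 180
Subtract: 180 - 49 = 131
131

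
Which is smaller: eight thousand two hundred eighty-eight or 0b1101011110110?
Convert eight thousand two hundred eighty-eight (English words) → 8×1000 + 2×100 + 88 = 8288 (decimal)
Convert 0b1101011110110 (binary) → 4096 + 2048 + 512 + 128 + 64 + 32 + 16 + 4 + 2 = 6902 (decimal)
Compare 8288 vs 6902: smaller = 6902
6902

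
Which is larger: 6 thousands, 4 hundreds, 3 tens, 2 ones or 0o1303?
Convert 6 thousands, 4 hundreds, 3 tens, 2 ones (place-value notation) → 6×1000 + 4×100 + 3×10 + 2 = 6432 (decimal)
Convert 0o1303 (octal) → 1×512 + 3×64 + 3 = 707 (decimal)
Compare 6432 vs 707: larger = 6432
6432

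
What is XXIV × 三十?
Convert XXIV (Roman numeral) → 10 + 10 + 4 = 24 (decimal)
Convert 三十 (Chinese numeral) → 3×10 = 30 (decimal)
Compute 24 × 30 = 720
720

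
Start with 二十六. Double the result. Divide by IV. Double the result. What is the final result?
Convert 二十六 (Chinese numeral) → 2×10 + 6 = 26 (decimal)
Start: 26
26 × 2 = 52
Convert IV (Roman numeral) → 4 (decimal)
52 ÷ 4 = 13
13 × 2 = 26
26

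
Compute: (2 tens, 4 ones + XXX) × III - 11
Convert 2 tens, 4 ones (place-value notation) → 2×10 + 4 = 24 (decimal)
Convert XXX (Roman numeral) → 10 + 10 + 10 = 30 (decimal)
Convert III (Roman numeral) → 1 + 1 + 1 = 3 (decimal)
Expression in decimal: (24 + 30) × 3 - 11
Parentheses first: 24 + 30 = 54
Multiply: 54 × 3 = 162
Subtract: 162 - 11 = 151
151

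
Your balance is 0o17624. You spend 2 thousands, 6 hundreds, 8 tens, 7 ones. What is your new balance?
Convert 0o17624 (octal) → 1×4096 + 7×512 + 6×64 + 2×8 + 4 = 8084 (decimal)
Convert 2 thousands, 6 hundreds, 8 tens, 7 ones (place-value notation) → 2×1000 + 6×100 + 8×10 + 7 = 2687 (decimal)
Compute 8084 - 2687 = 5397
5397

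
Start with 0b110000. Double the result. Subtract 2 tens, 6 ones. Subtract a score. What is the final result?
Convert 0b110000 (binary) → 32 + 16 = 48 (decimal)
Start: 48
48 × 2 = 96
Convert 2 tens, 6 ones (place-value notation) → 2×10 + 6 = 26 (decimal)
96 - 26 = 70
Convert a score (colloquial) → 20 (decimal)
70 - 20 = 50
50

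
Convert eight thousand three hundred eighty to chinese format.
Convert eight thousand three hundred eighty (English words) → 8×1000 + 3×100 + 80 = 8380 (decimal)
Convert 8380 (decimal) → 8380 = 8×1000 + 3×100 + 8×10 → 八千三百八十 (Chinese numeral)
八千三百八十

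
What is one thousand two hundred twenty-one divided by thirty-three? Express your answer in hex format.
Convert one thousand two hundred twenty-one (English words) → 1×1000 + 2×100 + 21 = 1221 (decimal)
Convert thirty-three (English words) → 33 (decimal)
Compute 1221 ÷ 33 = 37
Convert 37 (decimal) → 37 = 2×16 + 5 → 0x25 (hexadecimal)
0x25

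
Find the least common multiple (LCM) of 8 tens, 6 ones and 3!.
Convert 8 tens, 6 ones (place-value notation) → 8×10 + 6 = 86 (decimal)
Convert 3! (factorial) → 6 (decimal)
Compute lcm(86, 6) = 258
258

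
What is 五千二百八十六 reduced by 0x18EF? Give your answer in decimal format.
Convert 五千二百八十六 (Chinese numeral) → 5×1000 + 2×100 + 8×10 + 6 = 5286 (decimal)
Convert 0x18EF (hexadecimal) → 1×4096 + 8×256 + 14×16 + 15 = 6383 (decimal)
Compute 5286 - 6383 = -1097
-1097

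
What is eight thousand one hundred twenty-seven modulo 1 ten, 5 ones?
Convert eight thousand one hundred twenty-seven (English words) → 8×1000 + 1×100 + 27 = 8127 (decimal)
Convert 1 ten, 5 ones (place-value notation) → 1×10 + 5 = 15 (decimal)
Compute 8127 mod 15 = 12
12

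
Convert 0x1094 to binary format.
Convert 0x1094 (hexadecimal) → 1×4096 + 9×16 + 4 = 4244 (decimal)
Convert 4244 (decimal) → 4244 = 4096 + 128 + 16 + 4 → 0b1000010010100 (binary)
0b1000010010100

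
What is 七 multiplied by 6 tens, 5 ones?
Convert 七 (Chinese numeral) → 7 (decimal)
Convert 6 tens, 5 ones (place-value notation) → 6×10 + 5 = 65 (decimal)
Compute 7 × 65 = 455
455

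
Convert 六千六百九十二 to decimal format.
Convert 六千六百九十二 (Chinese numeral) → 6×1000 + 6×100 + 9×10 + 2 = 6692 (decimal)
6692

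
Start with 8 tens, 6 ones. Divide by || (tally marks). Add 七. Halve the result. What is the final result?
Convert 8 tens, 6 ones (place-value notation) → 8×10 + 6 = 86 (decimal)
Start: 86
Convert || (tally marks) → 2 (decimal)
86 ÷ 2 = 43
Convert 七 (Chinese numeral) → 7 (decimal)
43 + 7 = 50
50 ÷ 2 = 25
25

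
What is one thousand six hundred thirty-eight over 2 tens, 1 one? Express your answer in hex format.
Convert one thousand six hundred thirty-eight (English words) → 1×1000 + 6×100 + 38 = 1638 (decimal)
Convert 2 tens, 1 one (place-value notation) → 2×10 + 1 = 21 (decimal)
Compute 1638 ÷ 21 = 78
Convert 78 (decimal) → 78 = 4×16 + 14 → 0x4E (hexadecimal)
0x4E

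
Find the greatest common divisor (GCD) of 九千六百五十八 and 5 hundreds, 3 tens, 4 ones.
Convert 九千六百五十八 (Chinese numeral) → 9×1000 + 6×100 + 5×10 + 8 = 9658 (decimal)
Convert 5 hundreds, 3 tens, 4 ones (place-value notation) → 5×100 + 3×10 + 4 = 534 (decimal)
Compute gcd(9658, 534) = 2
2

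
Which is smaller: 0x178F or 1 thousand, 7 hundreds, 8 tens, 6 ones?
Convert 0x178F (hexadecimal) → 1×4096 + 7×256 + 8×16 + 15 = 6031 (decimal)
Convert 1 thousand, 7 hundreds, 8 tens, 6 ones (place-value notation) → 1×1000 + 7×100 + 8×10 + 6 = 1786 (decimal)
Compare 6031 vs 1786: smaller = 1786
1786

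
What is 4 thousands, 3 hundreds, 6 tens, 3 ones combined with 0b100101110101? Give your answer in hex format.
Convert 4 thousands, 3 hundreds, 6 tens, 3 ones (place-value notation) → 4×1000 + 3×100 + 6×10 + 3 = 4363 (decimal)
Convert 0b100101110101 (binary) → 2048 + 256 + 64 + 32 + 16 + 4 + 1 = 2421 (decimal)
Compute 4363 + 2421 = 6784
Convert 6784 (decimal) → 6784 = 1×4096 + 10×256 + 8×16 → 0x1A80 (hexadecimal)
0x1A80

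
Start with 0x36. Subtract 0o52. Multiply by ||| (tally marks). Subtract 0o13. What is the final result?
Convert 0x36 (hexadecimal) → 3×16 + 6 = 54 (decimal)
Start: 54
Convert 0o52 (octal) → 5×8 + 2 = 42 (decimal)
54 - 42 = 12
Convert ||| (tally marks) → 3 (decimal)
12 × 3 = 36
Convert 0o13 (octal) → 1×8 + 3 = 11 (decimal)
36 - 11 = 25
25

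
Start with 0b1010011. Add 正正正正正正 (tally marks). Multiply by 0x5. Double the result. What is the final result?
Convert 0b1010011 (binary) → 64 + 16 + 2 + 1 = 83 (decimal)
Start: 83
Convert 正正正正正正 (tally marks) → 5 + 5 + 5 + 5 + 5 + 5 = 30 (decimal)
83 + 30 = 113
Convert 0x5 (hexadecimal) → 5 (decimal)
113 × 5 = 565
565 × 2 = 1130
1130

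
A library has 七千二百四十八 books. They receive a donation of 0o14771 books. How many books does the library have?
Convert 七千二百四十八 (Chinese numeral) → 7×1000 + 2×100 + 4×10 + 8 = 7248 (decimal)
Convert 0o14771 (octal) → 1×4096 + 4×512 + 7×64 + 7×8 + 1 = 6649 (decimal)
Compute 7248 + 6649 = 13897
13897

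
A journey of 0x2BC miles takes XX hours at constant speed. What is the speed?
Convert 0x2BC (hexadecimal) → 2×256 + 11×16 + 12 = 700 (decimal)
Convert XX (Roman numeral) → 10 + 10 = 20 (decimal)
Compute 700 ÷ 20 = 35
35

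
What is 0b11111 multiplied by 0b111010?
Convert 0b11111 (binary) → 16 + 8 + 4 + 2 + 1 = 31 (decimal)
Convert 0b111010 (binary) → 32 + 16 + 8 + 2 = 58 (decimal)
Compute 31 × 58 = 1798
1798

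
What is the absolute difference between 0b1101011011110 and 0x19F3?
Convert 0b1101011011110 (binary) → 4096 + 2048 + 512 + 128 + 64 + 16 + 8 + 4 + 2 = 6878 (decimal)
Convert 0x19F3 (hexadecimal) → 1×4096 + 9×256 + 15×16 + 3 = 6643 (decimal)
Compute |6878 - 6643| = 235
235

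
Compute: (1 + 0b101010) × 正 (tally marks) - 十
Convert 0b101010 (binary) → 32 + 8 + 2 = 42 (decimal)
Convert 正 (tally marks) → 5 (decimal)
Convert 十 (Chinese numeral) → 1×10 = 10 (decimal)
Expression in decimal: (1 + 42) × 5 - 10
Parentheses first: 1 + 42 = 43
Multiply: 43 × 5 = 215
Subtract: 215 - 10 = 205
205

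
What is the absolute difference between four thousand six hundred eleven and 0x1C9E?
Convert four thousand six hundred eleven (English words) → 4×1000 + 6×100 + 11 = 4611 (decimal)
Convert 0x1C9E (hexadecimal) → 1×4096 + 12×256 + 9×16 + 14 = 7326 (decimal)
Compute |4611 - 7326| = 2715
2715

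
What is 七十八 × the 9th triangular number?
Convert 七十八 (Chinese numeral) → 7×10 + 8 = 78 (decimal)
Convert the 9th triangular number (triangular index) → 9×10/2 = 45 (decimal)
Compute 78 × 45 = 3510
3510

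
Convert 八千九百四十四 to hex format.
Convert 八千九百四十四 (Chinese numeral) → 8×1000 + 9×100 + 4×10 + 4 = 8944 (decimal)
Convert 8944 (decimal) → 8944 = 2×4096 + 2×256 + 15×16 → 0x22F0 (hexadecimal)
0x22F0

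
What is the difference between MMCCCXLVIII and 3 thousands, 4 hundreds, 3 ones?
Convert MMCCCXLVIII (Roman numeral) → 1000 + 1000 + 100 + 100 + 100 + 40 + 5 + 1 + 1 + 1 = 2348 (decimal)
Convert 3 thousands, 4 hundreds, 3 ones (place-value notation) → 3×1000 + 4×100 + 3 = 3403 (decimal)
Difference: |2348 - 3403| = 1055
1055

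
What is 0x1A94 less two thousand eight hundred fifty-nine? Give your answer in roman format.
Convert 0x1A94 (hexadecimal) → 1×4096 + 10×256 + 9×16 + 4 = 6804 (decimal)
Convert two thousand eight hundred fifty-nine (English words) → 2×1000 + 8×100 + 59 = 2859 (decimal)
Compute 6804 - 2859 = 3945
Convert 3945 (decimal) → 3945 = 1000 + 1000 + 1000 + 900 + 40 + 5 → MMMCMXLV (Roman numeral)
MMMCMXLV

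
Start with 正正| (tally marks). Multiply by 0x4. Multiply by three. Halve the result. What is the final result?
Convert 正正| (tally marks) → 5 + 5 + 1 = 11 (decimal)
Start: 11
Convert 0x4 (hexadecimal) → 4 (decimal)
11 × 4 = 44
Convert three (English words) → 3 (decimal)
44 × 3 = 132
132 ÷ 2 = 66
66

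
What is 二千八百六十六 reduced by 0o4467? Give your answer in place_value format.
Convert 二千八百六十六 (Chinese numeral) → 2×1000 + 8×100 + 6×10 + 6 = 2866 (decimal)
Convert 0o4467 (octal) → 4×512 + 4×64 + 6×8 + 7 = 2359 (decimal)
Compute 2866 - 2359 = 507
Convert 507 (decimal) → 507 = 5×100 + 7 → 5 hundreds, 7 ones (place-value notation)
5 hundreds, 7 ones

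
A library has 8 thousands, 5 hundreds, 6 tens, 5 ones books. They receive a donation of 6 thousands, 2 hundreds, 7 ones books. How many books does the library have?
Convert 8 thousands, 5 hundreds, 6 tens, 5 ones (place-value notation) → 8×1000 + 5×100 + 6×10 + 5 = 8565 (decimal)
Convert 6 thousands, 2 hundreds, 7 ones (place-value notation) → 6×1000 + 2×100 + 7 = 6207 (decimal)
Compute 8565 + 6207 = 14772
14772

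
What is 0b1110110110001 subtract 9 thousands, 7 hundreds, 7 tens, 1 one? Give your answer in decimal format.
Convert 0b1110110110001 (binary) → 4096 + 2048 + 1024 + 256 + 128 + 32 + 16 + 1 = 7601 (decimal)
Convert 9 thousands, 7 hundreds, 7 tens, 1 one (place-value notation) → 9×1000 + 7×100 + 7×10 + 1 = 9771 (decimal)
Compute 7601 - 9771 = -2170
-2170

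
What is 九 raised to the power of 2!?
Convert 九 (Chinese numeral) → 9 (decimal)
Convert 2! (factorial) → 2 (decimal)
Compute 9 ^ 2 = 81
81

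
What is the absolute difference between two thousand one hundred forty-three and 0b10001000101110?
Convert two thousand one hundred forty-three (English words) → 2×1000 + 1×100 + 43 = 2143 (decimal)
Convert 0b10001000101110 (binary) → 8192 + 512 + 32 + 8 + 4 + 2 = 8750 (decimal)
Compute |2143 - 8750| = 6607
6607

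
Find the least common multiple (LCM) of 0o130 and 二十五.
Convert 0o130 (octal) → 1×64 + 3×8 = 88 (decimal)
Convert 二十五 (Chinese numeral) → 2×10 + 5 = 25 (decimal)
Compute lcm(88, 25) = 2200
2200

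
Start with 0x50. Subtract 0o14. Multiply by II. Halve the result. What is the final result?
Convert 0x50 (hexadecimal) → 5×16 = 80 (decimal)
Start: 80
Convert 0o14 (octal) → 1×8 + 4 = 12 (decimal)
80 - 12 = 68
Convert II (Roman numeral) → 1 + 1 = 2 (decimal)
68 × 2 = 136
136 ÷ 2 = 68
68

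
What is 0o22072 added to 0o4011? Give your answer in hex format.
Convert 0o22072 (octal) → 2×4096 + 2×512 + 7×8 + 2 = 9274 (decimal)
Convert 0o4011 (octal) → 4×512 + 1×8 + 1 = 2057 (decimal)
Compute 9274 + 2057 = 11331
Convert 11331 (decimal) → 11331 = 2×4096 + 12×256 + 4×16 + 3 → 0x2C43 (hexadecimal)
0x2C43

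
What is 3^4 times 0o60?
Convert 3^4 (power) → 81 (decimal)
Convert 0o60 (octal) → 6×8 = 48 (decimal)
Compute 81 × 48 = 3888
3888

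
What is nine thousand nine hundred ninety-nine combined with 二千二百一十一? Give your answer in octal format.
Convert nine thousand nine hundred ninety-nine (English words) → 9×1000 + 9×100 + 99 = 9999 (decimal)
Convert 二千二百一十一 (Chinese numeral) → 2×1000 + 2×100 + 1×10 + 1 = 2211 (decimal)
Compute 9999 + 2211 = 12210
Convert 12210 (decimal) → 12210 = 2×4096 + 7×512 + 6×64 + 6×8 + 2 → 0o27662 (octal)
0o27662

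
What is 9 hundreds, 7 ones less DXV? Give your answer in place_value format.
Convert 9 hundreds, 7 ones (place-value notation) → 9×100 + 7 = 907 (decimal)
Convert DXV (Roman numeral) → 500 + 10 + 5 = 515 (decimal)
Compute 907 - 515 = 392
Convert 392 (decimal) → 392 = 3×100 + 9×10 + 2 → 3 hundreds, 9 tens, 2 ones (place-value notation)
3 hundreds, 9 tens, 2 ones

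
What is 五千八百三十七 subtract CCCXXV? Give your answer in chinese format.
Convert 五千八百三十七 (Chinese numeral) → 5×1000 + 8×100 + 3×10 + 7 = 5837 (decimal)
Convert CCCXXV (Roman numeral) → 100 + 100 + 100 + 10 + 10 + 5 = 325 (decimal)
Compute 5837 - 325 = 5512
Convert 5512 (decimal) → 5512 = 5×1000 + 5×100 + 1×10 + 2 → 五千五百一十二 (Chinese numeral)
五千五百一十二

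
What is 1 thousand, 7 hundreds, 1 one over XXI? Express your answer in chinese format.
Convert 1 thousand, 7 hundreds, 1 one (place-value notation) → 1×1000 + 7×100 + 1 = 1701 (decimal)
Convert XXI (Roman numeral) → 10 + 10 + 1 = 21 (decimal)
Compute 1701 ÷ 21 = 81
Convert 81 (decimal) → 81 = 8×10 + 1 → 八十一 (Chinese numeral)
八十一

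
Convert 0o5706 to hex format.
Convert 0o5706 (octal) → 5×512 + 7×64 + 6 = 3014 (decimal)
Convert 3014 (decimal) → 3014 = 11×256 + 12×16 + 6 → 0xBC6 (hexadecimal)
0xBC6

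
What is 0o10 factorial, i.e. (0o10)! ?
Convert 0o10 (octal) → 1×8 = 8 (decimal)
Compute 8! = 40320
40320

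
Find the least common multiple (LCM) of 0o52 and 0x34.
Convert 0o52 (octal) → 5×8 + 2 = 42 (decimal)
Convert 0x34 (hexadecimal) → 3×16 + 4 = 52 (decimal)
Compute lcm(42, 52) = 1092
1092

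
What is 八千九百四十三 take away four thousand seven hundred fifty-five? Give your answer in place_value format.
Convert 八千九百四十三 (Chinese numeral) → 8×1000 + 9×100 + 4×10 + 3 = 8943 (decimal)
Convert four thousand seven hundred fifty-five (English words) → 4×1000 + 7×100 + 55 = 4755 (decimal)
Compute 8943 - 4755 = 4188
Convert 4188 (decimal) → 4188 = 4×1000 + 1×100 + 8×10 + 8 → 4 thousands, 1 hundred, 8 tens, 8 ones (place-value notation)
4 thousands, 1 hundred, 8 tens, 8 ones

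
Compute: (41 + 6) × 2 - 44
Parentheses first: 41 + 6 = 47
Multiply: 47 × 2 = 94
Subtract: 94 - 44 = 50
50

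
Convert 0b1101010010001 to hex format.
Convert 0b1101010010001 (binary) → 4096 + 2048 + 512 + 128 + 16 + 1 = 6801 (decimal)
Convert 6801 (decimal) → 6801 = 1×4096 + 10×256 + 9×16 + 1 → 0x1A91 (hexadecimal)
0x1A91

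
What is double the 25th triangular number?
The 25th triangular number = 25×26/2 = 325
Compute 325 × 2 = 650
650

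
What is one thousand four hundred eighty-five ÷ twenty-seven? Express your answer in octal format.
Convert one thousand four hundred eighty-five (English words) → 1×1000 + 4×100 + 85 = 1485 (decimal)
Convert twenty-seven (English words) → 27 (decimal)
Compute 1485 ÷ 27 = 55
Convert 55 (decimal) → 55 = 6×8 + 7 → 0o67 (octal)
0o67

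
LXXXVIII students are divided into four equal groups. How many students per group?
Convert LXXXVIII (Roman numeral) → 50 + 10 + 10 + 10 + 5 + 1 + 1 + 1 = 88 (decimal)
Convert four (English words) → 4 (decimal)
Compute 88 ÷ 4 = 22
22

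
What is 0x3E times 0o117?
Convert 0x3E (hexadecimal) → 3×16 + 14 = 62 (decimal)
Convert 0o117 (octal) → 1×64 + 1×8 + 7 = 79 (decimal)
Compute 62 × 79 = 4898
4898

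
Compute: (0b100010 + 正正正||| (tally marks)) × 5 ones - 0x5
Convert 0b100010 (binary) → 32 + 2 = 34 (decimal)
Convert 正正正||| (tally marks) → 5 + 5 + 5 + 3 = 18 (decimal)
Convert 5 ones (place-value notation) → 5 (decimal)
Convert 0x5 (hexadecimal) → 5 (decimal)
Expression in decimal: (34 + 18) × 5 - 5
Parentheses first: 34 + 18 = 52
Multiply: 52 × 5 = 260
Subtract: 260 - 5 = 255
255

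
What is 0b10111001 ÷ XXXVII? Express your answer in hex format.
Convert 0b10111001 (binary) → 128 + 32 + 16 + 8 + 1 = 185 (decimal)
Convert XXXVII (Roman numeral) → 10 + 10 + 10 + 5 + 1 + 1 = 37 (decimal)
Compute 185 ÷ 37 = 5
Convert 5 (decimal) → 0x5 (hexadecimal)
0x5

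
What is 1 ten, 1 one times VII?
Convert 1 ten, 1 one (place-value notation) → 1×10 + 1 = 11 (decimal)
Convert VII (Roman numeral) → 5 + 1 + 1 = 7 (decimal)
Compute 11 × 7 = 77
77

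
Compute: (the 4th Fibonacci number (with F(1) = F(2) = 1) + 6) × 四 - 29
Convert the 4th Fibonacci number (with F(1) = F(2) = 1) (Fibonacci index) → 1, 1, 2, 3 → 3 (decimal)
Convert 四 (Chinese numeral) → 4 (decimal)
Expression in decimal: (3 + 6) × 4 - 29
Parentheses first: 3 + 6 = 9
Multiply: 9 × 4 = 36
Subtract: 36 - 29 = 7
7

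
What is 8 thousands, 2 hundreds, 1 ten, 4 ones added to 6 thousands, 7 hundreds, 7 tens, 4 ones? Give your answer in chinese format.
Convert 8 thousands, 2 hundreds, 1 ten, 4 ones (place-value notation) → 8×1000 + 2×100 + 1×10 + 4 = 8214 (decimal)
Convert 6 thousands, 7 hundreds, 7 tens, 4 ones (place-value notation) → 6×1000 + 7×100 + 7×10 + 4 = 6774 (decimal)
Compute 8214 + 6774 = 14988
Convert 14988 (decimal) → 14988 = 1×10000 + 4×1000 + 9×100 + 8×10 + 8 → 一万四千九百八十八 (Chinese numeral)
一万四千九百八十八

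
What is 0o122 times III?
Convert 0o122 (octal) → 1×64 + 2×8 + 2 = 82 (decimal)
Convert III (Roman numeral) → 1 + 1 + 1 = 3 (decimal)
Compute 82 × 3 = 246
246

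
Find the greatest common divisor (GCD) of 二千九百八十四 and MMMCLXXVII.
Convert 二千九百八十四 (Chinese numeral) → 2×1000 + 9×100 + 8×10 + 4 = 2984 (decimal)
Convert MMMCLXXVII (Roman numeral) → 1000 + 1000 + 1000 + 100 + 50 + 10 + 10 + 5 + 1 + 1 = 3177 (decimal)
Compute gcd(2984, 3177) = 1
1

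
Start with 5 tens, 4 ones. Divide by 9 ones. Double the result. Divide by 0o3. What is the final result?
Convert 5 tens, 4 ones (place-value notation) → 5×10 + 4 = 54 (decimal)
Start: 54
Convert 9 ones (place-value notation) → 9 (decimal)
54 ÷ 9 = 6
6 × 2 = 12
Convert 0o3 (octal) → 3 (decimal)
12 ÷ 3 = 4
4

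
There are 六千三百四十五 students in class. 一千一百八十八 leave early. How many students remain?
Convert 六千三百四十五 (Chinese numeral) → 6×1000 + 3×100 + 4×10 + 5 = 6345 (decimal)
Convert 一千一百八十八 (Chinese numeral) → 1×1000 + 1×100 + 8×10 + 8 = 1188 (decimal)
Compute 6345 - 1188 = 5157
5157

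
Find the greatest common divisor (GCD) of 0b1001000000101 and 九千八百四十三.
Convert 0b1001000000101 (binary) → 4096 + 512 + 4 + 1 = 4613 (decimal)
Convert 九千八百四十三 (Chinese numeral) → 9×1000 + 8×100 + 4×10 + 3 = 9843 (decimal)
Compute gcd(4613, 9843) = 1
1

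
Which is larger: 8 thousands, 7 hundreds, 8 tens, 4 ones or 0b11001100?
Convert 8 thousands, 7 hundreds, 8 tens, 4 ones (place-value notation) → 8×1000 + 7×100 + 8×10 + 4 = 8784 (decimal)
Convert 0b11001100 (binary) → 128 + 64 + 8 + 4 = 204 (decimal)
Compare 8784 vs 204: larger = 8784
8784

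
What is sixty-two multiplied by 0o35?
Convert sixty-two (English words) → 62 (decimal)
Convert 0o35 (octal) → 3×8 + 5 = 29 (decimal)
Compute 62 × 29 = 1798
1798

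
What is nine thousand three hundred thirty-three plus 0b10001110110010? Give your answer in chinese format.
Convert nine thousand three hundred thirty-three (English words) → 9×1000 + 3×100 + 33 = 9333 (decimal)
Convert 0b10001110110010 (binary) → 8192 + 512 + 256 + 128 + 32 + 16 + 2 = 9138 (decimal)
Compute 9333 + 9138 = 18471
Convert 18471 (decimal) → 18471 = 1×10000 + 8×1000 + 4×100 + 7×10 + 1 → 一万八千四百七十一 (Chinese numeral)
一万八千四百七十一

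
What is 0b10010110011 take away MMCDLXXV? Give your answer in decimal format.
Convert 0b10010110011 (binary) → 1024 + 128 + 32 + 16 + 2 + 1 = 1203 (decimal)
Convert MMCDLXXV (Roman numeral) → 1000 + 1000 + 400 + 50 + 10 + 10 + 5 = 2475 (decimal)
Compute 1203 - 2475 = -1272
-1272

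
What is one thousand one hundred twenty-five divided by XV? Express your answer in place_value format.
Convert one thousand one hundred twenty-five (English words) → 1×1000 + 1×100 + 25 = 1125 (decimal)
Convert XV (Roman numeral) → 10 + 5 = 15 (decimal)
Compute 1125 ÷ 15 = 75
Convert 75 (decimal) → 75 = 7×10 + 5 → 7 tens, 5 ones (place-value notation)
7 tens, 5 ones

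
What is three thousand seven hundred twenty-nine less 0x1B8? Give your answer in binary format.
Convert three thousand seven hundred twenty-nine (English words) → 3×1000 + 7×100 + 29 = 3729 (decimal)
Convert 0x1B8 (hexadecimal) → 1×256 + 11×16 + 8 = 440 (decimal)
Compute 3729 - 440 = 3289
Convert 3289 (decimal) → 3289 = 2048 + 1024 + 128 + 64 + 16 + 8 + 1 → 0b110011011001 (binary)
0b110011011001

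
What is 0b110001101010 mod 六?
Convert 0b110001101010 (binary) → 2048 + 1024 + 64 + 32 + 8 + 2 = 3178 (decimal)
Convert 六 (Chinese numeral) → 6 (decimal)
Compute 3178 mod 6 = 4
4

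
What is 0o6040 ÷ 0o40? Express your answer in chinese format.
Convert 0o6040 (octal) → 6×512 + 4×8 = 3104 (decimal)
Convert 0o40 (octal) → 4×8 = 32 (decimal)
Compute 3104 ÷ 32 = 97
Convert 97 (decimal) → 97 = 9×10 + 7 → 九十七 (Chinese numeral)
九十七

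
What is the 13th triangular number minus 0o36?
The 13th triangular number = 13×14/2 = 91
Convert 0o36 (octal) → 3×8 + 6 = 30 (decimal)
Compute 91 - 30 = 61
61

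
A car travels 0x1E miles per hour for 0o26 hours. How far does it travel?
Convert 0x1E (hexadecimal) → 1×16 + 14 = 30 (decimal)
Convert 0o26 (octal) → 2×8 + 6 = 22 (decimal)
Compute 30 × 22 = 660
660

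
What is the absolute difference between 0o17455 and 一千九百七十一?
Convert 0o17455 (octal) → 1×4096 + 7×512 + 4×64 + 5×8 + 5 = 7981 (decimal)
Convert 一千九百七十一 (Chinese numeral) → 1×1000 + 9×100 + 7×10 + 1 = 1971 (decimal)
Compute |7981 - 1971| = 6010
6010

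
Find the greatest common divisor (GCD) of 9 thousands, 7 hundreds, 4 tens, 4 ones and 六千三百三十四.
Convert 9 thousands, 7 hundreds, 4 tens, 4 ones (place-value notation) → 9×1000 + 7×100 + 4×10 + 4 = 9744 (decimal)
Convert 六千三百三十四 (Chinese numeral) → 6×1000 + 3×100 + 3×10 + 4 = 6334 (decimal)
Compute gcd(9744, 6334) = 2
2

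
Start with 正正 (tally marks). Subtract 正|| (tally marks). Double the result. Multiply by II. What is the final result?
Convert 正正 (tally marks) → 5 + 5 = 10 (decimal)
Start: 10
Convert 正|| (tally marks) → 5 + 2 = 7 (decimal)
10 - 7 = 3
3 × 2 = 6
Convert II (Roman numeral) → 1 + 1 = 2 (decimal)
6 × 2 = 12
12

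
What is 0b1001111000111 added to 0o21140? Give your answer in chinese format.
Convert 0b1001111000111 (binary) → 4096 + 512 + 256 + 128 + 64 + 4 + 2 + 1 = 5063 (decimal)
Convert 0o21140 (octal) → 2×4096 + 1×512 + 1×64 + 4×8 = 8800 (decimal)
Compute 5063 + 8800 = 13863
Convert 13863 (decimal) → 13863 = 1×10000 + 3×1000 + 8×100 + 6×10 + 3 → 一万三千八百六十三 (Chinese numeral)
一万三千八百六十三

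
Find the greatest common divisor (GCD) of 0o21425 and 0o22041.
Convert 0o21425 (octal) → 2×4096 + 1×512 + 4×64 + 2×8 + 5 = 8981 (decimal)
Convert 0o22041 (octal) → 2×4096 + 2×512 + 4×8 + 1 = 9249 (decimal)
Compute gcd(8981, 9249) = 1
1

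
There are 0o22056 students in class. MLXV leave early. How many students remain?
Convert 0o22056 (octal) → 2×4096 + 2×512 + 5×8 + 6 = 9262 (decimal)
Convert MLXV (Roman numeral) → 1000 + 50 + 10 + 5 = 1065 (decimal)
Compute 9262 - 1065 = 8197
8197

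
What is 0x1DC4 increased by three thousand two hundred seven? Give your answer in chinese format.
Convert 0x1DC4 (hexadecimal) → 1×4096 + 13×256 + 12×16 + 4 = 7620 (decimal)
Convert three thousand two hundred seven (English words) → 3×1000 + 2×100 + 7 = 3207 (decimal)
Compute 7620 + 3207 = 10827
Convert 10827 (decimal) → 10827 = 1×10000 + 8×100 + 2×10 + 7 → 一万零八百二十七 (Chinese numeral)
一万零八百二十七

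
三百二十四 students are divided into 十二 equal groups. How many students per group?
Convert 三百二十四 (Chinese numeral) → 3×100 + 2×10 + 4 = 324 (decimal)
Convert 十二 (Chinese numeral) → 1×10 + 2 = 12 (decimal)
Compute 324 ÷ 12 = 27
27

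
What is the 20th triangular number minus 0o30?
The 20th triangular number = 20×21/2 = 210
Convert 0o30 (octal) → 3×8 = 24 (decimal)
Compute 210 - 24 = 186
186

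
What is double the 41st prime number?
The 41st prime number = 179
Compute 179 × 2 = 358
358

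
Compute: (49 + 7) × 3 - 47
Parentheses first: 49 + 7 = 56
Multiply: 56 × 3 = 168
Subtract: 168 - 47 = 121
121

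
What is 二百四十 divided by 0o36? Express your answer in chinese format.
Convert 二百四十 (Chinese numeral) → 2×100 + 4×10 = 240 (decimal)
Convert 0o36 (octal) → 3×8 + 6 = 30 (decimal)
Compute 240 ÷ 30 = 8
Convert 8 (decimal) → 八 (Chinese numeral)
八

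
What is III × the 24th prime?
Convert III (Roman numeral) → 1 + 1 + 1 = 3 (decimal)
Convert the 24th prime (prime index) → 89 (decimal)
Compute 3 × 89 = 267
267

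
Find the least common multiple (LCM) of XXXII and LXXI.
Convert XXXII (Roman numeral) → 10 + 10 + 10 + 1 + 1 = 32 (decimal)
Convert LXXI (Roman numeral) → 50 + 10 + 10 + 1 = 71 (decimal)
Compute lcm(32, 71) = 2272
2272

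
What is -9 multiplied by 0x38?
Convert 0x38 (hexadecimal) → 3×16 + 8 = 56 (decimal)
Compute -9 × 56 = -504
-504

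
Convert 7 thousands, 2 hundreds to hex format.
Convert 7 thousands, 2 hundreds (place-value notation) → 7×1000 + 2×100 = 7200 (decimal)
Convert 7200 (decimal) → 7200 = 1×4096 + 12×256 + 2×16 → 0x1C20 (hexadecimal)
0x1C20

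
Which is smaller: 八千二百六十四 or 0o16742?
Convert 八千二百六十四 (Chinese numeral) → 8×1000 + 2×100 + 6×10 + 4 = 8264 (decimal)
Convert 0o16742 (octal) → 1×4096 + 6×512 + 7×64 + 4×8 + 2 = 7650 (decimal)
Compare 8264 vs 7650: smaller = 7650
7650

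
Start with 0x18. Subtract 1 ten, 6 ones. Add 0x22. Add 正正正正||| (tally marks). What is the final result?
Convert 0x18 (hexadecimal) → 1×16 + 8 = 24 (decimal)
Start: 24
Convert 1 ten, 6 ones (place-value notation) → 1×10 + 6 = 16 (decimal)
24 - 16 = 8
Convert 0x22 (hexadecimal) → 2×16 + 2 = 34 (decimal)
8 + 34 = 42
Convert 正正正正||| (tally marks) → 5 + 5 + 5 + 5 + 3 = 23 (decimal)
42 + 23 = 65
65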